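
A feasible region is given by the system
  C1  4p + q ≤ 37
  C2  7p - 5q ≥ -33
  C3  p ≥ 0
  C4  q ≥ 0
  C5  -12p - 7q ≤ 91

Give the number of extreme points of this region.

The feasible vertices (each the meet of two boundaries and inside every other half-plane) are:
  (152/27, 391/27)
  (37/4, 0)
  (0, 33/5)
  (0, 0)

4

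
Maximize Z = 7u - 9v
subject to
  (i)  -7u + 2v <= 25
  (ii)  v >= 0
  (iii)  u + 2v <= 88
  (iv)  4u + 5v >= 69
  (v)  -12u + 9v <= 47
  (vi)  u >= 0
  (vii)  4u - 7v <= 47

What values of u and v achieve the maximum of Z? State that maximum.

The optimum lies where u + 2v = 88 and 4u - 7v = 47.
Solving simultaneously gives u = 142/3, v = 61/3.

u = 142/3, v = 61/3, maximum Z = 445/3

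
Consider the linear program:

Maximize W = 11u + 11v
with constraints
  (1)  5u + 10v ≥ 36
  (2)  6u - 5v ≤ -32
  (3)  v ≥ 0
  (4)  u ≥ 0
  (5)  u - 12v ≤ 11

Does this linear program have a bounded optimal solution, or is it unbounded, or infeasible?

From the feasible point (0, 32/5), moving in the direction (0, 1) keeps every constraint satisfied while W increases without bound.

unbounded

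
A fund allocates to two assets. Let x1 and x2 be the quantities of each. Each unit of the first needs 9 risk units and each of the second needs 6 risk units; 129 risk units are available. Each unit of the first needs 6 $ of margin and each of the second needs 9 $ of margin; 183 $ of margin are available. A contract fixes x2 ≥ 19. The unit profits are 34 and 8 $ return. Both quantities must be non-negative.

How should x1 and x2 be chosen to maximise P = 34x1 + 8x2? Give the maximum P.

Feasible corners and P = 34x1 + 8x2:
  (0, 61/3) → P = 488/3
  (0, 19) → P = 152
  (7/5, 97/5) → P = 1014/5
  (5/3, 19) → P = 626/3

x1 = 5/3, x2 = 19, maximum P = 626/3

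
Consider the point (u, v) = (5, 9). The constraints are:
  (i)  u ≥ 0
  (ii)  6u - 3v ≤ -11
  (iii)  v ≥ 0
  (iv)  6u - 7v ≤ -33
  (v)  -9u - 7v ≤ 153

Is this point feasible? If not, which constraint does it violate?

not feasible — violates (ii)

Constraint (ii): 6u - 3v = 3, which is not ≤ -11. All other constraints are satisfied.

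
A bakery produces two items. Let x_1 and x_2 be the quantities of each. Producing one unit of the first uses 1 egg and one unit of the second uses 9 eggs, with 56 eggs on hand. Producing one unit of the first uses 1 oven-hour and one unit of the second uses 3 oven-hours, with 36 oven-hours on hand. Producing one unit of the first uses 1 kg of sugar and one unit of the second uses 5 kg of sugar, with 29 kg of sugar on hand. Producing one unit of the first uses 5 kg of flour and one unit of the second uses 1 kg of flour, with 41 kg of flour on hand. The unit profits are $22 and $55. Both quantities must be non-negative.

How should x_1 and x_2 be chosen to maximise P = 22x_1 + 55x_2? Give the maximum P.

Extreme points and P = 22x_1 + 55x_2:
  (0, 0) → P = 0
  (0, 29/5) → P = 319
  (41/5, 0) → P = 902/5
  (22/3, 13/3) → P = 1199/3

x_1 = 22/3, x_2 = 13/3, maximum P = 1199/3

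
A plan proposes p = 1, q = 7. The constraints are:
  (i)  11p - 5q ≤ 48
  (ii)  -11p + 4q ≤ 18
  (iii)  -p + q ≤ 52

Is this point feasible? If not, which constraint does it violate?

(i): -24 ≤ 48 ✓
(ii): 17 ≤ 18 ✓
(iii): 6 ≤ 52 ✓

feasible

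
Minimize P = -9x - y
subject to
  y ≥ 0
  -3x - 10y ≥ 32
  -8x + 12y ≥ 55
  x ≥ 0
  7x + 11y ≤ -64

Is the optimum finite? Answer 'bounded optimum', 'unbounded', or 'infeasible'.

The boundaries y = 0 and -3x - 10y = 32 meet at (-32/3, 0), but that point violates x ≥ 0. Every candidate vertex is excluded by some other constraint, so the feasible region is empty.

infeasible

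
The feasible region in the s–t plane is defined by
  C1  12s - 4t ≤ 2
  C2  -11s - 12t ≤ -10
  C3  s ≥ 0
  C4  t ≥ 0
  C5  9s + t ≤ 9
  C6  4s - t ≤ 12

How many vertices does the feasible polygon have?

4

Intersecting each pair of boundary lines and keeping only the points that satisfy every inequality leaves:
  (16/47, 49/94)
  (19/24, 15/8)
  (0, 5/6)
  (0, 9)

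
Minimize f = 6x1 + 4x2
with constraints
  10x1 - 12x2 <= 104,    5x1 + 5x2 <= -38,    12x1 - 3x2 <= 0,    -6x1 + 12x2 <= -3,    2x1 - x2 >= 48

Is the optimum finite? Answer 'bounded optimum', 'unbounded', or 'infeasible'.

infeasible

The boundaries 10x1 - 12x2 = 104 and 12x1 - 3x2 = 0 meet at (-52/19, -208/19), but that point violates 2x1 - x2 ≥ 48. Every candidate vertex is excluded by some other constraint, so the feasible region is empty.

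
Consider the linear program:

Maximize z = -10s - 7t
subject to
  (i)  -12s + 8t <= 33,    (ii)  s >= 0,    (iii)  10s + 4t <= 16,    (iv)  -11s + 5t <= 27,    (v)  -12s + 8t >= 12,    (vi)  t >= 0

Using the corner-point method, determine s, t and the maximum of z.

At the optimal vertex, s = 0 and -12s + 8t = 12.
Solving simultaneously gives s = 0, t = 3/2.

s = 0, t = 3/2, maximum z = -21/2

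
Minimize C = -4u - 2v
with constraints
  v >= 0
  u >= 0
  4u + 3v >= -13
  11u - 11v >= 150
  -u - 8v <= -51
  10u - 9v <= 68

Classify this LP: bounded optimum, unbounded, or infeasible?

infeasible

The boundaries v = 0 and -u - 8v = -51 meet at (51, 0), but that point violates 10u - 9v ≤ 68. Every candidate vertex is excluded by some other constraint, so the feasible region is empty.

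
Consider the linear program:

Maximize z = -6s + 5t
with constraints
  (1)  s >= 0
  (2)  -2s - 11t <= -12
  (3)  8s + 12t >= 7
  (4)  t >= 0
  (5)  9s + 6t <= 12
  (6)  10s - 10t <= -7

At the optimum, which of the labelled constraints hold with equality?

(1) and (5)

Feasible corners and z = -6s + 5t:
  (0, 12/11) → z = 60/11
  (0, 2) → z = 10
  (43/130, 67/65) → z = 206/65
  (13/25, 61/50) → z = 149/50

The maximum is at (0, 2). Substituting into each constraint, equality holds for (1) and (5); the remaining constraints have slack.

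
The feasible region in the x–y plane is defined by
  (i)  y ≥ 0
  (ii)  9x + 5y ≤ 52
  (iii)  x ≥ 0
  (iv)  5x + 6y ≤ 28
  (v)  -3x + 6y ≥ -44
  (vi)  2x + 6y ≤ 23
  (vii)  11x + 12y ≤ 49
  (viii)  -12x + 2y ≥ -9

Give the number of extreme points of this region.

5

The feasible vertices (each the meet of two boundaries and inside every other half-plane) are:
  (0, 0)
  (3/4, 0)
  (0, 23/6)
  (3/7, 155/42)
  (103/83, 489/166)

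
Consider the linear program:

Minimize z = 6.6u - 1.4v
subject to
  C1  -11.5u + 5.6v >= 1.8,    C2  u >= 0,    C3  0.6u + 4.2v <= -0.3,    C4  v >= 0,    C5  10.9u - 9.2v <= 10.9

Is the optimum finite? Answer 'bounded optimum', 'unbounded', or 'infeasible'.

The boundaries -11.5u + 5.6v = 1.8 and u = 0 meet at (0, 9/28), but that point violates 0.6u + 4.2v ≤ -0.3. Every candidate vertex is excluded by some other constraint, so the feasible region is empty.

infeasible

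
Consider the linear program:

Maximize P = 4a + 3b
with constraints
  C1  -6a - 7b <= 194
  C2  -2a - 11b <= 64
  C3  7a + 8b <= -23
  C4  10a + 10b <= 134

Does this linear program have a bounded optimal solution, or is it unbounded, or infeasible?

Vertices and P = 4a + 3b:
  (-843/26, 1/13) → P = -1683/13
  (259/61, -402/61) → P = -170/61
The feasible region has finitely many vertices and no improving ray; the maximum is -170/61 at (259/61, -402/61).

bounded optimum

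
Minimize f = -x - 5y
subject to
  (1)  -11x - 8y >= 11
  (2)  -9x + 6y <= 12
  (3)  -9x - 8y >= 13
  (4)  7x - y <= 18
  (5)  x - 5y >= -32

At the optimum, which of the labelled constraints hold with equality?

Corner points and f = -x - 5y:
  (1, -11/4) → f = 51/4
  (133/67, -275/67) → f = 1242/67
  (-29/21, -1/14) → f = 73/42
The feasible region is unbounded (it extends along (-2, -3), (-1, -7)), but f strictly increases along every unbounded feasible direction, so there is no improving ray and the minimum is attained at a vertex.

The minimum is at (-29/21, -1/14). Substituting into each constraint, equality holds for (2) and (3); the remaining constraints have slack.

(2) and (3)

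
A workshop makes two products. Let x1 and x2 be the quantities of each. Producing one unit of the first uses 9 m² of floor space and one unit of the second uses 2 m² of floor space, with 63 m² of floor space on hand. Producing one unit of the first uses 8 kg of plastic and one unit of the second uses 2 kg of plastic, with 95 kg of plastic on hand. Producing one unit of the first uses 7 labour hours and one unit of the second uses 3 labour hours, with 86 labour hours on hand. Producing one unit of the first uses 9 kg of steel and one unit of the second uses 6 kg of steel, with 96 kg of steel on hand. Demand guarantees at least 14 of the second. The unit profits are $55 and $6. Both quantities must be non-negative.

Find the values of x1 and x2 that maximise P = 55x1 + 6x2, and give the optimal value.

x1 = 4/3, x2 = 14, maximum P = 472/3

Extreme points and P = 55x1 + 6x2:
  (0, 16) → P = 96
  (0, 14) → P = 84
  (4/3, 14) → P = 472/3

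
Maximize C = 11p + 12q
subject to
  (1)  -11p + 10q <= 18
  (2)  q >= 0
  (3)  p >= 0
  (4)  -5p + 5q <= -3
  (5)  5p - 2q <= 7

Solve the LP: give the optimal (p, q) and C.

Vertices and C = 11p + 12q:
  (3/5, 0) → C = 33/5
  (7/5, 0) → C = 77/5
  (29/15, 4/3) → C = 559/15

p = 29/15, q = 4/3, maximum C = 559/15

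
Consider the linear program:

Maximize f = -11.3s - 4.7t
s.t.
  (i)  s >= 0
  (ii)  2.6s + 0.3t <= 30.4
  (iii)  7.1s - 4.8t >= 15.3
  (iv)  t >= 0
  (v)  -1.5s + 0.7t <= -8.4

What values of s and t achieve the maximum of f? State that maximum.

The binding constraints are t = 0 and -1.5s + 0.7t = -8.4.
Solving simultaneously gives s = 28/5, t = 0.

s = 5.6, t = 0, maximum f = -63.28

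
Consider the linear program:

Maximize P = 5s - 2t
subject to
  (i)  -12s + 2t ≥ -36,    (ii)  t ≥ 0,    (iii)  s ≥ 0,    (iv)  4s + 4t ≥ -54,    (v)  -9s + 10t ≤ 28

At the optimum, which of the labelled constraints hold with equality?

Feasible corners and P = 5s - 2t:
  (3, 0) → P = 15
  (208/51, 110/17) → P = 380/51
  (0, 0) → P = 0
  (0, 14/5) → P = -28/5

The maximum is at (3, 0). Substituting into each constraint, equality holds for (i) and (ii); the remaining constraints have slack.

(i) and (ii)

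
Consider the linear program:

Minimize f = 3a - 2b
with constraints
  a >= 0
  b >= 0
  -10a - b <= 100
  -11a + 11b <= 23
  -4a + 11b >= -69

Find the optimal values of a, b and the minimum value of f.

a = 0, b = 23/11, minimum f = -46/11

Vertices and f = 3a - 2b:
  (0, 0) → f = 0
  (0, 23/11) → f = -46/11
  (69/4, 0) → f = 207/4
The feasible region is unbounded (it extends along (11, 4), (1, 1)), but f strictly increases along every unbounded feasible direction, so there is no improving ray and the minimum is attained at a vertex.

The binding constraints are a = 0 and -11a + 11b = 23.
Solving simultaneously gives a = 0, b = 23/11.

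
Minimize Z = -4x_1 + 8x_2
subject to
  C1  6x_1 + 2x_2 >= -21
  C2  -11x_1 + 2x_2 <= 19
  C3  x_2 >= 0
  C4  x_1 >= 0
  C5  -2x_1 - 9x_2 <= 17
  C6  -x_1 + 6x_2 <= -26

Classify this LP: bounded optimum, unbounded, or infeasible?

unbounded

From the feasible point (26, 0), moving in the direction (6, 1) keeps every constraint satisfied while Z decreases without bound.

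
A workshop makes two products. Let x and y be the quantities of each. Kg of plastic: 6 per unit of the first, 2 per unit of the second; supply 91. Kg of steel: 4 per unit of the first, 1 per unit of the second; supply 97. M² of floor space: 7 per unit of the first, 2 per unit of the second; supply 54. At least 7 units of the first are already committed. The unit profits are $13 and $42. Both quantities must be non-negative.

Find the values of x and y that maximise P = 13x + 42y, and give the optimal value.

x = 7, y = 5/2, maximum P = 196

The optimum lies where 7x + 2y = 54 and x = 7.
Solving simultaneously gives x = 7, y = 5/2.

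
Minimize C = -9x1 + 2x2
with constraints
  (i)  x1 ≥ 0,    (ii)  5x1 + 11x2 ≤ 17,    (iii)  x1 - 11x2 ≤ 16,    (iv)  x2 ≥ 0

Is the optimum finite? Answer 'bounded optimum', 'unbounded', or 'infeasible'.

Corner points and C = -9x1 + 2x2:
  (0, 17/11) → C = 34/11
  (0, 0) → C = 0
  (17/5, 0) → C = -153/5
The feasible region has finitely many vertices and no improving ray; the minimum is -153/5 at (17/5, 0).

bounded optimum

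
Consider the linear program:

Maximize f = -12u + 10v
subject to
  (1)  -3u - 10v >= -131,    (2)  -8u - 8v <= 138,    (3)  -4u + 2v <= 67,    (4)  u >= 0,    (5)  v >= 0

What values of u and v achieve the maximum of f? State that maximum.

u = 0, v = 131/10, maximum f = 131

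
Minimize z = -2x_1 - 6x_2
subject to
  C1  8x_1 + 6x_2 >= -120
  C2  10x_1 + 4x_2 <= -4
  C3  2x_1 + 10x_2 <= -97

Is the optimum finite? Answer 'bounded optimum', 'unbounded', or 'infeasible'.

bounded optimum

Extreme points and z = -2x_1 - 6x_2:
  (114/7, -292/7) → z = 1524/7
  (-309/34, -134/17) → z = 1113/17
  (87/23, -481/46) → z = 1269/23
The feasible region has finitely many vertices and no improving ray; the minimum is 1269/23 at (87/23, -481/46).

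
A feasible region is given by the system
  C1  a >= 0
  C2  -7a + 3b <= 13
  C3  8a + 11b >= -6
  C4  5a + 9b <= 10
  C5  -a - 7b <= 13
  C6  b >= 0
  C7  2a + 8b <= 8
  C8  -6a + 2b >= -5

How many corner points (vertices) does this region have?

5

The feasible vertices (each the meet of two boundaries and inside every other half-plane) are:
  (0, 0)
  (0, 1)
  (4/11, 10/11)
  (65/64, 35/64)
  (5/6, 0)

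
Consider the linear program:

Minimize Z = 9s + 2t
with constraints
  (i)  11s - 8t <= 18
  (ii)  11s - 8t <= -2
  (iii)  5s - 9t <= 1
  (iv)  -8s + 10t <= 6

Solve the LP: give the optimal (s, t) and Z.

s = -32/11, t = -19/11, minimum Z = -326/11

Feasible corners and Z = 9s + 2t:
  (-26/59, -21/59) → Z = -276/59
  (14/23, 25/23) → Z = 176/23
  (-32/11, -19/11) → Z = -326/11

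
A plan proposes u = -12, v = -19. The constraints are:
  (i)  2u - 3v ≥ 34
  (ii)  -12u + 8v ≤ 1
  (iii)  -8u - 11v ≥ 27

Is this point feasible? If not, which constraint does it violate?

not feasible — violates (i)

Constraint (i): 2u - 3v = 33, which is not ≥ 34. All other constraints are satisfied.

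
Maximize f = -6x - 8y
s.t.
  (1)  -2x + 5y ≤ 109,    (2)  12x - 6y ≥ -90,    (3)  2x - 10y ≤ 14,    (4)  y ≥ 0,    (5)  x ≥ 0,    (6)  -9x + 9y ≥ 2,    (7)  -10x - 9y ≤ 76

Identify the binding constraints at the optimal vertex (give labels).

Feasible corners and f = -6x - 8y:
  (17/4, 47/2) → f = -427/2
  (971/27, 977/27) → f = -13642/27
  (0, 15) → f = -120
  (0, 2/9) → f = -16/9

The maximum is at (0, 2/9). Substituting into each constraint, equality holds for (5) and (6); the remaining constraints have slack.

(5) and (6)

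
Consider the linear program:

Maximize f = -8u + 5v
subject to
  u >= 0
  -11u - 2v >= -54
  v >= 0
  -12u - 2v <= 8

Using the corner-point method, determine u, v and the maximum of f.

u = 0, v = 27, maximum f = 135

Feasible corners and f = -8u + 5v:
  (0, 27) → f = 135
  (0, 0) → f = 0
  (54/11, 0) → f = -432/11

The binding constraints are u = 0 and -11u - 2v = -54.
Solving simultaneously gives u = 0, v = 27.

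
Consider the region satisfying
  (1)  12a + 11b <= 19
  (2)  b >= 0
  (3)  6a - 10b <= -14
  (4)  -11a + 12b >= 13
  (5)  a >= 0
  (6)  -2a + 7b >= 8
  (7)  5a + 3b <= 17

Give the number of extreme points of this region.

Intersecting each pair of boundary lines and keeping only the points that satisfy every inequality leaves:
  (6/31, 47/31)
  (0, 19/11)
  (0, 7/5)

3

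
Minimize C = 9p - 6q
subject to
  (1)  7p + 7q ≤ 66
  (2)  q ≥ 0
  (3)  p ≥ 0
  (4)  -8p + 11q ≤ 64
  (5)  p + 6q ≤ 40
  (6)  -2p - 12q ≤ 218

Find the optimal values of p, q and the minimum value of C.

p = 0, q = 64/11, minimum C = -384/11

Extreme points and C = 9p - 6q:
  (66/7, 0) → C = 594/7
  (116/35, 214/35) → C = -48/7
  (0, 0) → C = 0
  (0, 64/11) → C = -384/11
  (56/59, 384/59) → C = -1800/59

The binding constraints are p = 0 and -8p + 11q = 64.
Solving simultaneously gives p = 0, q = 64/11.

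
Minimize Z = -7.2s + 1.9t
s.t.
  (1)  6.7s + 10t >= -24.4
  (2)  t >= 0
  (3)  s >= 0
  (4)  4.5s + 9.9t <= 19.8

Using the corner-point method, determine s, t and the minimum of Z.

Corner points and Z = -7.2s + 1.9t:
  (0, 0) → Z = 0
  (4.4, 0) → Z = -31.68
  (0, 2) → Z = 3.8

At the optimal vertex, t = 0 and 4.5s + 9.9t = 19.8.
Solving simultaneously gives s = 4.4, t = 0.

s = 4.4, t = 0, minimum Z = -31.68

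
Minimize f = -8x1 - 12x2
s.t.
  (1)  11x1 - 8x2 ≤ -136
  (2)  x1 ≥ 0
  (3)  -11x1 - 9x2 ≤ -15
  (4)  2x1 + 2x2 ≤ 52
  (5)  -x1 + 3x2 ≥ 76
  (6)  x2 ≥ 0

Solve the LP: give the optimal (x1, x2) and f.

Extreme points and f = -8x1 - 12x2:
  (0, 26) → f = -312
  (0, 76/3) → f = -304
  (1/2, 51/2) → f = -310

x1 = 0, x2 = 26, minimum f = -312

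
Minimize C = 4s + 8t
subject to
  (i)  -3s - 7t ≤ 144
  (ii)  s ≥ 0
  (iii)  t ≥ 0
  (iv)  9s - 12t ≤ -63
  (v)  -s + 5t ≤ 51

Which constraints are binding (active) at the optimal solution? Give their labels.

Extreme points and C = 4s + 8t:
  (0, 21/4) → C = 42
  (0, 51/5) → C = 408/5
  (9, 12) → C = 132

The minimum is at (0, 21/4). Substituting into each constraint, equality holds for (ii) and (iv); the remaining constraints have slack.

(ii) and (iv)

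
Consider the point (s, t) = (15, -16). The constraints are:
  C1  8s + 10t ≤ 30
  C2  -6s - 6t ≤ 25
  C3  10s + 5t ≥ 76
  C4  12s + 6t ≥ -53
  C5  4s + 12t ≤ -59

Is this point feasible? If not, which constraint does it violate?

not feasible — violates C3

Constraint C3: 10s + 5t = 70, which is not ≥ 76. All other constraints are satisfied.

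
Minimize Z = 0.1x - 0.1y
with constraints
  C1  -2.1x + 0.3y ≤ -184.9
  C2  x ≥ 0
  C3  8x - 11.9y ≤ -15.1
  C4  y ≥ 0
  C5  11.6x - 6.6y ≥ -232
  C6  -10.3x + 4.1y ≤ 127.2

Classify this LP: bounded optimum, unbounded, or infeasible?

From the feasible point (220484/2259, 151091/2259), moving in the direction (6.6, 11.6) keeps every constraint satisfied while Z decreases without bound.

unbounded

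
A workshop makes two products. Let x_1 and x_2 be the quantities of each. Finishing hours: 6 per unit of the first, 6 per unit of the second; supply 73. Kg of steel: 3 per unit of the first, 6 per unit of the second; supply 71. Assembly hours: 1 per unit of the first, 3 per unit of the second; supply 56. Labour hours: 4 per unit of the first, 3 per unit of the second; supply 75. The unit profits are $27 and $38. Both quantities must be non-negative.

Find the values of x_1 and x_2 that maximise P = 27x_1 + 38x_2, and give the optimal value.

Feasible corners and P = 27x_1 + 38x_2:
  (0, 0) → P = 0
  (0, 71/6) → P = 1349/3
  (73/6, 0) → P = 657/2
  (2/3, 23/2) → P = 455

x_1 = 2/3, x_2 = 23/2, maximum P = 455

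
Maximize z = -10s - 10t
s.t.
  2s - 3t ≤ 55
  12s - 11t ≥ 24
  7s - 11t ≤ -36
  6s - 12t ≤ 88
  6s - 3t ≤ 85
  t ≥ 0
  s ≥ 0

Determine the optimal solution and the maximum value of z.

Feasible corners and z = -10s - 10t:
  (12, 120/11) → z = -2520/11
  (863/30, 146/5) → z = -1739/3
  (1043/45, 811/45) → z = -412

s = 12, t = 120/11, maximum z = -2520/11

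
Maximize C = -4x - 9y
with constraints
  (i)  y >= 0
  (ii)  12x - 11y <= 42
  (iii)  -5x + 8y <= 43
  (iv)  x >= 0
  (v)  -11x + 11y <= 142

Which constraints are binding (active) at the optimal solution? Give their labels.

(i) and (iv)

Vertices and C = -4x - 9y:
  (7/2, 0) → C = -14
  (0, 0) → C = 0
  (809/41, 726/41) → C = -9770/41
  (0, 43/8) → C = -387/8

The maximum is at (0, 0). Substituting into each constraint, equality holds for (i) and (iv); the remaining constraints have slack.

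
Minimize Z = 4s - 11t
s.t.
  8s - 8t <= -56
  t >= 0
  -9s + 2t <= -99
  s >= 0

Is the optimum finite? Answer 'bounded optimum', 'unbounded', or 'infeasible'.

From the feasible point (113/7, 162/7), moving in the direction (8, 8) keeps every constraint satisfied while Z decreases without bound.

unbounded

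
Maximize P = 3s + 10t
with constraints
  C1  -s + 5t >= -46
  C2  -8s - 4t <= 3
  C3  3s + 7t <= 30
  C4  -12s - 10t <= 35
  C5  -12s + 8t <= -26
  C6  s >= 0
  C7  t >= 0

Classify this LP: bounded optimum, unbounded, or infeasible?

Corner points and P = 3s + 10t:
  (211/54, 47/18) → P = 227/6
  (10, 0) → P = 30
  (13/6, 0) → P = 13/2
The feasible region has finitely many vertices and no improving ray; the maximum is 227/6 at (211/54, 47/18).

bounded optimum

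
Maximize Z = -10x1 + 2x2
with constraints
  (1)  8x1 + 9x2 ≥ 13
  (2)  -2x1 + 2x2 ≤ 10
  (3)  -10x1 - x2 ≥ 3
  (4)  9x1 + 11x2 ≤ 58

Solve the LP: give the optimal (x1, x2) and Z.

x1 = -32/17, x2 = 53/17, maximum Z = 426/17

Corner points and Z = -10x1 + 2x2:
  (-32/17, 53/17) → Z = 426/17
  (-20/41, 77/41) → Z = 354/41
  (-8/11, 47/11) → Z = 174/11

The optimum lies where 8x1 + 9x2 = 13 and -2x1 + 2x2 = 10.
Solving simultaneously gives x1 = -32/17, x2 = 53/17.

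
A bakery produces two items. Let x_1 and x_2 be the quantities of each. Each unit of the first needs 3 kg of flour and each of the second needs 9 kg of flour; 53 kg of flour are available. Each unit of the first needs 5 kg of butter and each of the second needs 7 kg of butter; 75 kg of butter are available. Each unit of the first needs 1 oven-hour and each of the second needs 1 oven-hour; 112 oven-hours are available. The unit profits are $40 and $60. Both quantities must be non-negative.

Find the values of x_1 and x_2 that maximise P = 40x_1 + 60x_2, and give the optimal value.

Corner points and P = 40x_1 + 60x_2:
  (0, 0) → P = 0
  (0, 53/9) → P = 1060/3
  (15, 0) → P = 600
  (38/3, 5/3) → P = 1820/3

x_1 = 38/3, x_2 = 5/3, maximum P = 1820/3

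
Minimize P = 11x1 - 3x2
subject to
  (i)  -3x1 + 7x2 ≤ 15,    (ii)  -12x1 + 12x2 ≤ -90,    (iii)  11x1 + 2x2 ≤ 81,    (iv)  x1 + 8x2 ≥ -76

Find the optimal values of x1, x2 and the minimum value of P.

x1 = -16/9, x2 = -167/18, minimum P = 149/18

Vertices and P = 11x1 - 3x2:
  (96/13, -3/26) → P = 2121/26
  (-16/9, -167/18) → P = 149/18
  (400/43, -917/86) → P = 11551/86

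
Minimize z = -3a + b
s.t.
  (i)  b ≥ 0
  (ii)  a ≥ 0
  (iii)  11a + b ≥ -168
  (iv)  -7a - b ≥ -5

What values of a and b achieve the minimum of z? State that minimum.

Feasible corners and z = -3a + b:
  (0, 0) → z = 0
  (5/7, 0) → z = -15/7
  (0, 5) → z = 5

a = 5/7, b = 0, minimum z = -15/7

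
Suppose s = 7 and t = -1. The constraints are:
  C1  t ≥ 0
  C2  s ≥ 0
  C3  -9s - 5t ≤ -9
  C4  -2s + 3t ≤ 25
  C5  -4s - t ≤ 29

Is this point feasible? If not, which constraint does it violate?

not feasible — violates C1

Constraint C1: t = -1, which is not ≥ 0. All other constraints are satisfied.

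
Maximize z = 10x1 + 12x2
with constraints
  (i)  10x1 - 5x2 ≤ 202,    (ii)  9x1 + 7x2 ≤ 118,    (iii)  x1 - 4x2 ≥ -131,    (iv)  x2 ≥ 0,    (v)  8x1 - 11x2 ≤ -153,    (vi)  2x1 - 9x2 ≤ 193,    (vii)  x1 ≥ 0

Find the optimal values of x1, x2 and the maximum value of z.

x1 = 0, x2 = 118/7, maximum z = 1416/7

Extreme points and z = 10x1 + 12x2:
  (227/155, 2321/155) → z = 30122/155
  (0, 118/7) → z = 1416/7
  (0, 153/11) → z = 1836/11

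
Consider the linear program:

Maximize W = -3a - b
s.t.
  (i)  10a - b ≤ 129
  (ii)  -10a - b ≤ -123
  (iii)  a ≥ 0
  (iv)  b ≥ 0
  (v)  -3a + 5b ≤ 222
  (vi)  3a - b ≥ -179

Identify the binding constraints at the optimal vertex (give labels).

Feasible corners and W = -3a - b:
  (129/10, 0) → W = -387/10
  (867/47, 2607/47) → W = -5208/47
  (123/10, 0) → W = -369/10
  (393/53, 2589/53) → W = -3768/53

The maximum is at (123/10, 0). Substituting into each constraint, equality holds for (ii) and (iv); the remaining constraints have slack.

(ii) and (iv)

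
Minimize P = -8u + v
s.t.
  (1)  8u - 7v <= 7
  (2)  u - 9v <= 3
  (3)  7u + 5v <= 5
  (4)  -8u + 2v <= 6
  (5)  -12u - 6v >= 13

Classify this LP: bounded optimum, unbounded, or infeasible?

infeasible

The boundaries 8u - 7v = 7 and u - 9v = 3 meet at (42/65, -17/65), but that point violates -12u - 6v ≥ 13. Every candidate vertex is excluded by some other constraint, so the feasible region is empty.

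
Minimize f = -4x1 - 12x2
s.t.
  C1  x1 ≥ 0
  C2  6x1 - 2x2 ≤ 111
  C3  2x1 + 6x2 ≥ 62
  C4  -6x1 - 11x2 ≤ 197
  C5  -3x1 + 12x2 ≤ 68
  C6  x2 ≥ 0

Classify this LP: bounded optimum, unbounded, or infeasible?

bounded optimum

Corner points and f = -4x1 - 12x2:
  (79/4, 15/4) → f = -124
  (734/33, 247/22) → f = -7382/33
  (8, 23/3) → f = -124
The feasible region has finitely many vertices and no improving ray; the minimum is -7382/33 at (734/33, 247/22).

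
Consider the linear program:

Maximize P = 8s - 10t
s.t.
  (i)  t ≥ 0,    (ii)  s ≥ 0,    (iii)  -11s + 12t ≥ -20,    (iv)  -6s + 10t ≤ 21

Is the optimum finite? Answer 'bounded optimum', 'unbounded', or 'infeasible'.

bounded optimum

Vertices and P = 8s - 10t:
  (0, 0) → P = 0
  (20/11, 0) → P = 160/11
  (0, 21/10) → P = -21
  (226/19, 351/38) → P = 53/19
The feasible region has finitely many vertices and no improving ray; the maximum is 160/11 at (20/11, 0).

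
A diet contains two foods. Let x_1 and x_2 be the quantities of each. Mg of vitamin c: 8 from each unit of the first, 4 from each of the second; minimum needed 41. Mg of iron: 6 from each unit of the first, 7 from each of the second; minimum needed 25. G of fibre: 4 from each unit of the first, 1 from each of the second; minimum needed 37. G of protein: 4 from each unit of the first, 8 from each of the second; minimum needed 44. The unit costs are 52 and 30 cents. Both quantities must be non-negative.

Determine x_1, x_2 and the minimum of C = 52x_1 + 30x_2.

x_1 = 9, x_2 = 1, minimum C = 498

Extreme points and C = 52x_1 + 30x_2:
  (0, 37) → C = 1110
  (11, 0) → C = 572
  (9, 1) → C = 498
The feasible region is unbounded (it extends along (0, 1), (1, 0)), but C strictly increases along every unbounded feasible direction, so there is no improving ray and the minimum is attained at a vertex.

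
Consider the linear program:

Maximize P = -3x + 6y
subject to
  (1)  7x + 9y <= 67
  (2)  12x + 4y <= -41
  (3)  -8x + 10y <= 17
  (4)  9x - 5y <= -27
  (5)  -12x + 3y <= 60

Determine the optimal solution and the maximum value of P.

x = -37/10, y = -63/50, maximum P = 177/50

Feasible corners and P = -3x + 6y:
  (-37/10, -63/50) → P = 177/50
  (-183/32, -23/8) → P = -3/32
  (-73/11, -72/11) → P = -213/11

The binding constraints are -8x + 10y = 17 and 9x - 5y = -27.
Solving simultaneously gives x = -37/10, y = -63/50.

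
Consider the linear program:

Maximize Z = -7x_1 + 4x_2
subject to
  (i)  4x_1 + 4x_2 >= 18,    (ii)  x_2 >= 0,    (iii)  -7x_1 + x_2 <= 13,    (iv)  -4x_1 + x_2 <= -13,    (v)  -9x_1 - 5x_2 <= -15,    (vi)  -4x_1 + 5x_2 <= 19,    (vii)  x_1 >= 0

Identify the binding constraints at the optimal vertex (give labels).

(iv) and (vi)

Vertices and Z = -7x_1 + 4x_2:
  (9/2, 0) → Z = -63/2
  (7/2, 1) → Z = -41/2
  (21/4, 8) → Z = -19/4
The feasible region is unbounded (it extends along (5, 4), (1, 0)), but Z strictly decreases along every unbounded feasible direction, so there is no improving ray and the maximum is attained at a vertex.

The maximum is at (21/4, 8). Substituting into each constraint, equality holds for (iv) and (vi); the remaining constraints have slack.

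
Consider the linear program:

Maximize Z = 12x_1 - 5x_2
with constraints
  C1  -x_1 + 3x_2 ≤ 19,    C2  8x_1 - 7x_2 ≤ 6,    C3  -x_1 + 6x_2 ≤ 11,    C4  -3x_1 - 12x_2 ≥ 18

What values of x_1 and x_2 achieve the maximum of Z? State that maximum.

x_1 = -6/13, x_2 = -18/13, maximum Z = 18/13

Extreme points and Z = 12x_1 - 5x_2:
  (-27, -8/3) → Z = -932/3
  (-6/13, -18/13) → Z = 18/13
  (-8, 1/2) → Z = -197/2
The feasible region is unbounded (it extends along (-3, -1), (-7, -8)), but Z strictly decreases along every unbounded feasible direction, so there is no improving ray and the maximum is attained at a vertex.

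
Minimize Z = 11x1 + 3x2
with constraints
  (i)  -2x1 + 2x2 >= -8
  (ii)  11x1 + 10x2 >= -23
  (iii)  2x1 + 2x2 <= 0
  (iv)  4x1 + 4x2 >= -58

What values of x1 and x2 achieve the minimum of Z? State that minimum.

Corner points and Z = 11x1 + 3x2:
  (17/21, -67/21) → Z = -2/3
  (2, -2) → Z = 16
  (-23, 23) → Z = -184

At the optimal vertex, 11x1 + 10x2 = -23 and 2x1 + 2x2 = 0.
Solving simultaneously gives x1 = -23, x2 = 23.

x1 = -23, x2 = 23, minimum Z = -184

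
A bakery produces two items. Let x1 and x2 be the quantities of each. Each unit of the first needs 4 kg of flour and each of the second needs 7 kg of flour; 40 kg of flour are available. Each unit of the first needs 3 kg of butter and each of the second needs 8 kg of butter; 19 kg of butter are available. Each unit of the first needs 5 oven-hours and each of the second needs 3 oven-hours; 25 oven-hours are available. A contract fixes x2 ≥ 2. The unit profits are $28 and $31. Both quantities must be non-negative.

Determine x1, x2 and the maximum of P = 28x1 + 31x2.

x1 = 1, x2 = 2, maximum P = 90

Feasible corners and P = 28x1 + 31x2:
  (0, 19/8) → P = 589/8
  (0, 2) → P = 62
  (1, 2) → P = 90

The binding constraints are 3x1 + 8x2 = 19 and x2 = 2.
Solving simultaneously gives x1 = 1, x2 = 2.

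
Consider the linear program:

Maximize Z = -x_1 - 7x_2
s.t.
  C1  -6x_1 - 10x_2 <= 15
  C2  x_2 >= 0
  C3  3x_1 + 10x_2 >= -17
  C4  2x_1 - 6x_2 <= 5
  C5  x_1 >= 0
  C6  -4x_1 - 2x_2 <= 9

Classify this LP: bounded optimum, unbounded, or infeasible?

bounded optimum

Feasible corners and Z = -x_1 - 7x_2:
  (5/2, 0) → Z = -5/2
  (0, 0) → Z = 0
The feasible region has finitely many vertices and no improving ray; the maximum is 0 at (0, 0).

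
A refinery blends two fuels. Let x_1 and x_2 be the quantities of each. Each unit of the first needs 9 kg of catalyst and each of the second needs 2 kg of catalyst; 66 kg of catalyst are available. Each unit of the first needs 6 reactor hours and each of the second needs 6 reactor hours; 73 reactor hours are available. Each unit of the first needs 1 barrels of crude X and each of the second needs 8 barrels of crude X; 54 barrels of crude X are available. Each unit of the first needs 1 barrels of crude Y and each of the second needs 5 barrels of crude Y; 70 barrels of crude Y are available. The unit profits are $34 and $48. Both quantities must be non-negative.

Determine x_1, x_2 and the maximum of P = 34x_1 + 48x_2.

x_1 = 6, x_2 = 6, maximum P = 492

The binding constraints are 9x_1 + 2x_2 = 66 and x_1 + 8x_2 = 54.
Solving simultaneously gives x_1 = 6, x_2 = 6.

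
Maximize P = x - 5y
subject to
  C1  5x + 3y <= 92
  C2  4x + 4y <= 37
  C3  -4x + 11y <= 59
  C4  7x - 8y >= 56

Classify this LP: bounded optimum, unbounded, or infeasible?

unbounded

From the feasible point (257/8, -183/8), moving in the direction (3, -5) keeps every constraint satisfied while P increases without bound.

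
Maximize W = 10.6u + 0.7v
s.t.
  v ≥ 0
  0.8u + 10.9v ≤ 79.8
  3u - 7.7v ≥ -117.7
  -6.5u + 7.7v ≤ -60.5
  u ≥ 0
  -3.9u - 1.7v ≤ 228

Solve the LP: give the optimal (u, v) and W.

Vertices and W = 10.6u + 0.7v:
  (399/4, 0) → W = 21147/20
  (121/13, 0) → W = 6413/65
  (127391/7701, 47030/7701) → W = 6916328/38505

The binding constraints are v = 0 and 0.8u + 10.9v = 79.8.
Solving simultaneously gives u = 399/4, v = 0.

u = 99.75, v = 0, maximum W = 1057.35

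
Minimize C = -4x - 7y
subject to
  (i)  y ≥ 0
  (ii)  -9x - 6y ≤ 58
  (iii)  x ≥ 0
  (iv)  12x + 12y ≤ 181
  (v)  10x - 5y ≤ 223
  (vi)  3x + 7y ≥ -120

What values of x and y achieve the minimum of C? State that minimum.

x = 0, y = 181/12, minimum C = -1267/12

Vertices and C = -4x - 7y:
  (0, 0) → C = 0
  (181/12, 0) → C = -181/3
  (0, 181/12) → C = -1267/12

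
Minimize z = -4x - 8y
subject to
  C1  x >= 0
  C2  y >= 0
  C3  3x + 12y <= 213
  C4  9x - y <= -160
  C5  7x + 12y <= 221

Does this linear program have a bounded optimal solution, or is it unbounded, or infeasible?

infeasible

The boundaries x = 0 and y = 0 meet at (0, 0), but that point violates 9x - y ≤ -160. Every candidate vertex is excluded by some other constraint, so the feasible region is empty.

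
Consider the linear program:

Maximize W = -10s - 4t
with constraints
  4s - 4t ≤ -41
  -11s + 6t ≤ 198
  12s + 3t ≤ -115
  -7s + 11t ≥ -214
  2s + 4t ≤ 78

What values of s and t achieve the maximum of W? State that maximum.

s = -273/10, t = -341/20, maximum W = 1706/5

Corner points and W = -10s - 4t:
  (-273/10, -341/20) → W = 1706/5
  (-583/60, 8/15) → W = 2851/30
  (-428/35, 1111/105) → W = 8396/105

At the optimal vertex, 4s - 4t = -41 and -11s + 6t = 198.
Solving simultaneously gives s = -273/10, t = -341/20.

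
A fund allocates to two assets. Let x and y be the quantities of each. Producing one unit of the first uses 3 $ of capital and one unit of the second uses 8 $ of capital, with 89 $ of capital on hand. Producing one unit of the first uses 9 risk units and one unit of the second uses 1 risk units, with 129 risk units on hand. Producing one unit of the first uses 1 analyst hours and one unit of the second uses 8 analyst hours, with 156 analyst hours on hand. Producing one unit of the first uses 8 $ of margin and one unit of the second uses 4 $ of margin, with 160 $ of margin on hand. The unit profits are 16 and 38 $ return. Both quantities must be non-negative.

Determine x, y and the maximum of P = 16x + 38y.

x = 41/3, y = 6, maximum P = 1340/3

Corner points and P = 16x + 38y:
  (0, 0) → P = 0
  (0, 89/8) → P = 1691/4
  (43/3, 0) → P = 688/3
  (41/3, 6) → P = 1340/3

The binding constraints are 3x + 8y = 89 and 9x + y = 129.
Solving simultaneously gives x = 41/3, y = 6.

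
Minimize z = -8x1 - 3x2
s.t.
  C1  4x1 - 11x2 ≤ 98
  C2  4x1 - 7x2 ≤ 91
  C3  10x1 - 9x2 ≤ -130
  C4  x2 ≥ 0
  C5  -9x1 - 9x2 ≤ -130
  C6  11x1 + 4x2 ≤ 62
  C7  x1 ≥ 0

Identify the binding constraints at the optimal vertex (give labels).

Vertices and z = -8x1 - 3x2:
  (0, 130/9) → z = -130/3
  (38/139, 2050/139) → z = -6454/139
  (0, 31/2) → z = -93/2

The minimum is at (0, 31/2). Substituting into each constraint, equality holds for C6 and C7; the remaining constraints have slack.

C6 and C7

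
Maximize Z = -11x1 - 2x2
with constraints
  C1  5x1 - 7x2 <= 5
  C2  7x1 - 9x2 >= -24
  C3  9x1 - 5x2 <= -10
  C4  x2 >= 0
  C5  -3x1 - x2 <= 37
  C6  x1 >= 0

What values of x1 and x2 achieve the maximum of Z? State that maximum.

At the optimal vertex, 9x1 - 5x2 = -10 and x1 = 0.
Solving simultaneously gives x1 = 0, x2 = 2.

x1 = 0, x2 = 2, maximum Z = -4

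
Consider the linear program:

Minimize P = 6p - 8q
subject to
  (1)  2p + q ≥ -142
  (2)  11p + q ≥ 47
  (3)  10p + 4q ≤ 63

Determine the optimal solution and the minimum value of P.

Vertices and P = 6p - 8q:
  (21, -184) → P = 1598
  (631/2, -773) → P = 8077
  (125/34, 223/34) → P = -517/17

The optimum lies where 11p + q = 47 and 10p + 4q = 63.
Solving simultaneously gives p = 125/34, q = 223/34.

p = 125/34, q = 223/34, minimum P = -517/17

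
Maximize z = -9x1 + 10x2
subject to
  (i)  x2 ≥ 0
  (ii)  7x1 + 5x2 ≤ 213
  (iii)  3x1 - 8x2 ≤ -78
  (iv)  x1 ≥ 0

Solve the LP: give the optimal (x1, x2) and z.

Extreme points and z = -9x1 + 10x2:
  (1314/71, 1185/71) → z = 24/71
  (0, 213/5) → z = 426
  (0, 39/4) → z = 195/2

The optimum lies where 7x1 + 5x2 = 213 and x1 = 0.
Solving simultaneously gives x1 = 0, x2 = 213/5.

x1 = 0, x2 = 213/5, maximum z = 426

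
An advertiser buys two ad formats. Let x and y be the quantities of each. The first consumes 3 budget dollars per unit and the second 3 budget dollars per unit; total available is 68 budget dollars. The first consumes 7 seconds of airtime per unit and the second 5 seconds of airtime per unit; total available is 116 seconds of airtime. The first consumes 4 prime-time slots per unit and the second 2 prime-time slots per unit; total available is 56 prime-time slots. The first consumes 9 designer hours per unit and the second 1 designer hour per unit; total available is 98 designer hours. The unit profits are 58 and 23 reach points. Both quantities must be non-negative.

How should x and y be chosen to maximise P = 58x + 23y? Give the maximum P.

x = 10, y = 8, maximum P = 764

Feasible corners and P = 58x + 23y:
  (0, 0) → P = 0
  (0, 68/3) → P = 1564/3
  (98/9, 0) → P = 5684/9
  (4/3, 64/3) → P = 568
  (8, 12) → P = 740
  (10, 8) → P = 764

The binding constraints are 4x + 2y = 56 and 9x + y = 98.
Solving simultaneously gives x = 10, y = 8.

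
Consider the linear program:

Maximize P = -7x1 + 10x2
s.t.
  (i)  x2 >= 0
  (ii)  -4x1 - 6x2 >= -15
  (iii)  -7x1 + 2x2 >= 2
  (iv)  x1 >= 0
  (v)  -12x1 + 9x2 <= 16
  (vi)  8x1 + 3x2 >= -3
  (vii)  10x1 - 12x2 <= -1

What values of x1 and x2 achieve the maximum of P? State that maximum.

x1 = 14/39, x2 = 88/39, maximum P = 782/39

Extreme points and P = -7x1 + 10x2:
  (0, 1) → P = 10
  (14/39, 88/39) → P = 782/39
  (0, 16/9) → P = 160/9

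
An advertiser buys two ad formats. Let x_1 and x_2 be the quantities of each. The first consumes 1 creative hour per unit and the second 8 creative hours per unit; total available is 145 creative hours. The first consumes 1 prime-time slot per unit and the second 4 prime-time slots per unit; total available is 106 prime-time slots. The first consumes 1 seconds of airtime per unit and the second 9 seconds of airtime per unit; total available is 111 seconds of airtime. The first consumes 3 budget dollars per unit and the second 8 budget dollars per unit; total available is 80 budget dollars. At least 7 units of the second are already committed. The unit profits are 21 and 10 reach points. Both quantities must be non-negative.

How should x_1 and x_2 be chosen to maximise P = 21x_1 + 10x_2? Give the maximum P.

Extreme points and P = 21x_1 + 10x_2:
  (0, 10) → P = 100
  (0, 7) → P = 70
  (8, 7) → P = 238

The binding constraints are 3x_1 + 8x_2 = 80 and x_2 = 7.
Solving simultaneously gives x_1 = 8, x_2 = 7.

x_1 = 8, x_2 = 7, maximum P = 238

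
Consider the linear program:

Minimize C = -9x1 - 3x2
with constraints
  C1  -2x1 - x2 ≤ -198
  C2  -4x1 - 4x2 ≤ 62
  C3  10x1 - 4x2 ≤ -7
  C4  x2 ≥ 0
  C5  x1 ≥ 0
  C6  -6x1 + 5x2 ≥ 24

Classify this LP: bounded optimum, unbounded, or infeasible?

unbounded

From the feasible point (785/18, 997/9), moving in the direction (0, 1) keeps every constraint satisfied while C decreases without bound.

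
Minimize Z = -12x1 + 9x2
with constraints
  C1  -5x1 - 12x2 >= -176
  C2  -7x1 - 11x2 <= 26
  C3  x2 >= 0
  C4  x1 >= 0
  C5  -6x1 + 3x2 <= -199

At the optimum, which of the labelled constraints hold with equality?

C1 and C3

Corner points and Z = -12x1 + 9x2:
  (176/5, 0) → Z = -2112/5
  (972/29, 61/87) → Z = -11481/29
  (199/6, 0) → Z = -398

The minimum is at (176/5, 0). Substituting into each constraint, equality holds for C1 and C3; the remaining constraints have slack.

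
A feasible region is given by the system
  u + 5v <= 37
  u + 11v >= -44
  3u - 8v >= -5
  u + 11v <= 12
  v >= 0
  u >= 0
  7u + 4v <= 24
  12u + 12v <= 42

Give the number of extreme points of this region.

6

The feasible vertices (each the meet of two boundaries and inside every other half-plane) are:
  (1, 1)
  (0, 5/8)
  (53/20, 17/20)
  (0, 0)
  (24/7, 0)
  (10/3, 1/6)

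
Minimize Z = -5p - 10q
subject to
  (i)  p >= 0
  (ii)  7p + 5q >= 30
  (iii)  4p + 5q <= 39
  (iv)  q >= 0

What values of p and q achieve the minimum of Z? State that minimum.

Corner points and Z = -5p - 10q:
  (0, 6) → Z = -60
  (0, 39/5) → Z = -78
  (30/7, 0) → Z = -150/7
  (39/4, 0) → Z = -195/4

p = 0, q = 39/5, minimum Z = -78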